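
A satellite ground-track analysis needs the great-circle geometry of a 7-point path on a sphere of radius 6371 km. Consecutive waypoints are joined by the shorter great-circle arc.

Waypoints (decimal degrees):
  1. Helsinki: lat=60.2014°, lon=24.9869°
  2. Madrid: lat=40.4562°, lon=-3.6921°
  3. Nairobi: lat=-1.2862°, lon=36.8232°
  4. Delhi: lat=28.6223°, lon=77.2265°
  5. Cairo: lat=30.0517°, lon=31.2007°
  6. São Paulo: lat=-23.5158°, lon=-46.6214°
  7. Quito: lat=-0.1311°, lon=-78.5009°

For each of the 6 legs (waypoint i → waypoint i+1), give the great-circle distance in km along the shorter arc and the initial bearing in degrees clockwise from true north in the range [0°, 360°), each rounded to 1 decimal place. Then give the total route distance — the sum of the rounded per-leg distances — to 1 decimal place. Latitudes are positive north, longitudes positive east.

Leg 1: φ1=1.0507126, φ2=0.7060939, Δφ=-0.3446188, Δλ=-0.5005430 rad; a=sin²(Δφ/2)+cosφ1·cosφ2·sin²(Δλ/2)=0.0525920841; c=2·atan2(√a, √(1-a))=0.462777825; dist=6371·c=2948.358 ≈ 2948.4 km; running total=2948.4 km
Leg 1 bearing: y=sinΔλ·cosφ2=-0.36515848, x=cosφ1·sinφ2-sinφ1·cosφ2·cosΔλ=-0.25683441; θ=atan2(y, x)=-125.1207° <0 so +360° → 234.8793° ≈ 234.9°
Leg 2: φ1=0.7060939, φ2=-0.0224484, Δφ=-0.7285423, Δλ=0.7071254 rad; a=sin²(Δφ/2)+cosφ1·cosφ2·sin²(Δλ/2)=0.2181239757; c=2·atan2(√a, √(1-a))=0.971874793; dist=6371·c=6191.814 ≈ 6191.8 km; running total=9140.2 km
Leg 2 bearing: y=sinΔλ·cosφ2=0.64948740, x=cosφ1·sinφ2-sinφ1·cosφ2·cosΔλ=-0.51024479; θ=atan2(y, x)=128.1536° ≈ 128.2°
Leg 3: φ1=-0.0224484, φ2=0.4995534, Δφ=0.5220018, Δλ=0.7051706 rad; a=sin²(Δφ/2)+cosφ1·cosφ2·sin²(Δλ/2)=0.1712390479; c=2·atan2(√a, √(1-a))=0.853271368; dist=6371·c=5436.192 ≈ 5436.2 km; running total=14576.4 km
Leg 3 bearing: y=sinΔλ·cosφ2=0.56895594, x=cosφ1·sinφ2-sinφ1·cosφ2·cosΔλ=0.49391708; θ=atan2(y, x)=49.0384° ≈ 49.0°
Leg 4: φ1=0.4995534, φ2=0.5245011, Δφ=0.0249477, Δλ=-0.8033018 rad; a=sin²(Δφ/2)+cosφ1·cosφ2·sin²(Δλ/2)=0.1162776218; c=2·atan2(√a, √(1-a))=0.695950363; dist=6371·c=4433.900 ≈ 4433.9 km; running total=19010.3 km
Leg 4 bearing: y=sinΔλ·cosφ2=-0.62291243, x=cosφ1·sinφ2-sinφ1·cosφ2·cosΔλ=0.15168601; θ=atan2(y, x)=-76.3142° <0 so +360° → 283.6858° ≈ 283.7°
Leg 5: φ1=0.5245011, φ2=-0.4104281, Δφ=-0.9349292, Δλ=-1.3582519 rad; a=sin²(Δφ/2)+cosφ1·cosφ2·sin²(Δλ/2)=0.5161929816; c=2·atan2(√a, √(1-a))=1.603187954; dist=6371·c=10213.910 ≈ 10213.9 km; running total=29224.2 km
Leg 5 bearing: y=sinΔλ·cosφ2=-0.89631626, x=cosφ1·sinφ2-sinφ1·cosφ2·cosΔλ=-0.44223107; θ=atan2(y, x)=-116.2611° <0 so +360° → 243.7389° ≈ 243.7°
Leg 6: φ1=-0.4104281, φ2=-0.0022881, Δφ=0.4081400, Δλ=-0.5564022 rad; a=sin²(Δφ/2)+cosφ1·cosφ2·sin²(Δλ/2)=0.1102255482; c=2·atan2(√a, √(1-a))=0.676851041; dist=6371·c=4312.218 ≈ 4312.2 km; running total=33536.4 km
Leg 6 bearing: y=sinΔλ·cosφ2=-0.52813316, x=cosφ1·sinφ2-sinφ1·cosφ2·cosΔλ=0.33671779; θ=atan2(y, x)=-57.4800° <0 so +360° → 302.5200° ≈ 302.5°

Leg 1: dist=2948.4 km, bearing=234.9°
Leg 2: dist=6191.8 km, bearing=128.2°
Leg 3: dist=5436.2 km, bearing=49.0°
Leg 4: dist=4433.9 km, bearing=283.7°
Leg 5: dist=10213.9 km, bearing=243.7°
Leg 6: dist=4312.2 km, bearing=302.5°
Total: 33536.4 km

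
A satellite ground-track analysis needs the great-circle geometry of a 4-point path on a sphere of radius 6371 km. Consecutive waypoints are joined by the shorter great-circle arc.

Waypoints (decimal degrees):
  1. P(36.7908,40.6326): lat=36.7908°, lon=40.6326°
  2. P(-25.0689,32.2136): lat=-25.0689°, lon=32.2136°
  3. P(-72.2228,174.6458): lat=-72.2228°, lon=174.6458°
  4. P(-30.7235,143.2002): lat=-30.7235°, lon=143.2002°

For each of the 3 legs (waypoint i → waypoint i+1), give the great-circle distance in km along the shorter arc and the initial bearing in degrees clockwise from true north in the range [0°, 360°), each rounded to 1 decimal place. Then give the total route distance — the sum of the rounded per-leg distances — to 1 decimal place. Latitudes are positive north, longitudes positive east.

Leg 1: φ1=0.6421206, φ2=-0.4375348, Δφ=-1.0796554, Δλ=-0.1469393 rad; a=sin²(Δφ/2)+cosφ1·cosφ2·sin²(Δλ/2)=0.2680923420; c=2·atan2(√a, √(1-a))=1.088499402; dist=6371·c=6934.830 ≈ 6934.8 km; running total=6934.8 km
Leg 1 bearing: y=sinΔλ·cosφ2=-0.13261899, x=cosφ1·sinφ2-sinφ1·cosφ2·cosΔλ=-0.87594952; θ=atan2(y, x)=-171.3908° <0 so +360° → 188.6092° ≈ 188.6°
Leg 2: φ1=-0.4375348, φ2=-1.2605257, Δφ=-0.8229908, Δλ=2.4859109 rad; a=sin²(Δφ/2)+cosφ1·cosφ2·sin²(Δλ/2)=0.4078652425; c=2·atan2(√a, √(1-a))=1.385467728; dist=6371·c=8826.815 ≈ 8826.8 km; running total=15761.6 km
Leg 2 bearing: y=sinΔλ·cosφ2=0.18615135, x=cosφ1·sinφ2-sinφ1·cosφ2·cosΔλ=-0.96508674; θ=atan2(y, x)=169.0825° ≈ 169.1°
Leg 3: φ1=-1.2605257, φ2=-0.5362262, Δφ=0.7242994, Δλ=-0.5488293 rad; a=sin²(Δφ/2)+cosφ1·cosφ2·sin²(Δλ/2)=0.1447912948; c=2·atan2(√a, √(1-a))=0.780705198; dist=6371·c=4973.873 ≈ 4973.9 km; running total=20735.5 km
Leg 3 bearing: y=sinΔλ·cosφ2=-0.44846601, x=cosφ1·sinφ2-sinφ1·cosφ2·cosΔλ=0.54238856; θ=atan2(y, x)=-39.5851° <0 so +360° → 320.4149° ≈ 320.4°

Leg 1: dist=6934.8 km, bearing=188.6°
Leg 2: dist=8826.8 km, bearing=169.1°
Leg 3: dist=4973.9 km, bearing=320.4°
Total: 20735.5 km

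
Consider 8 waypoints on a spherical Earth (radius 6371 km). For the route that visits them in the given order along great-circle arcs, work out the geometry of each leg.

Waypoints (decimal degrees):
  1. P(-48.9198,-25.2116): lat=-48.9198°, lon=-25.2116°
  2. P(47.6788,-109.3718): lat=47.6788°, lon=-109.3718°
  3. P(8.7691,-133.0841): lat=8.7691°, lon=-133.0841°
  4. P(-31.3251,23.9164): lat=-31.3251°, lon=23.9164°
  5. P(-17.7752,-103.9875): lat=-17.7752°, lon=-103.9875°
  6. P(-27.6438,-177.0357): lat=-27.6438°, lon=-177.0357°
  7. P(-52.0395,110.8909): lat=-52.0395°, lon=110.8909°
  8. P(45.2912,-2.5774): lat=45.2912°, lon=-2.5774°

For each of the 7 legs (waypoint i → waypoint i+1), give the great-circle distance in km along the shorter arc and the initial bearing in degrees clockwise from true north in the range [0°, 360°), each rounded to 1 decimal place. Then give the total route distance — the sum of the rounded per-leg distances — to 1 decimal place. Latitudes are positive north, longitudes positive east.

Leg 1: φ1=-0.8538116, φ2=0.8321520, Δφ=1.6859636, Δλ=-1.4688726 rad; a=sin²(Δφ/2)+cosφ1·cosφ2·sin²(Δλ/2)=0.7561617272; c=2·atan2(√a, √(1-a))=2.108684430; dist=6371·c=13434.429 ≈ 13434.4 km; running total=13434.4 km
Leg 1 bearing: y=sinΔλ·cosφ2=-0.66979197, x=cosφ1·sinφ2-sinφ1·cosφ2·cosΔλ=0.53749735; θ=atan2(y, x)=-51.2535° <0 so +360° → 308.7465° ≈ 308.7°
Leg 2: φ1=0.8321520, φ2=0.1530497, Δφ=-0.6791024, Δλ=-0.4138577 rad; a=sin²(Δφ/2)+cosφ1·cosφ2·sin²(Δλ/2)=0.1390200300; c=2·atan2(√a, √(1-a))=0.764165628; dist=6371·c=4868.499 ≈ 4868.5 km; running total=18302.9 km
Leg 2 bearing: y=sinΔλ·cosφ2=-0.39744357, x=cosφ1·sinφ2-sinφ1·cosφ2·cosΔλ=-0.56640308; θ=atan2(y, x)=-144.9428° <0 so +360° → 215.0572° ≈ 215.1°
Leg 3: φ1=0.1530497, φ2=-0.5467261, Δφ=-0.6997758, Δλ=2.7401757 rad; a=sin²(Δφ/2)+cosφ1·cosφ2·sin²(Δλ/2)=0.9281972475; c=2·atan2(√a, √(1-a))=2.599041971; dist=6371·c=16558.496 ≈ 16558.5 km; running total=34861.4 km
Leg 3 bearing: y=sinΔλ·cosφ2=0.33376784, x=cosφ1·sinφ2-sinφ1·cosφ2·cosΔλ=-0.39393844; θ=atan2(y, x)=139.7268° ≈ 139.7°
Leg 4: φ1=-0.5467261, φ2=-0.3102358, Δφ=0.2364904, Δλ=-2.2323442 rad; a=sin²(Δφ/2)+cosφ1·cosφ2·sin²(Δλ/2)=0.6705101227; c=2·atan2(√a, √(1-a))=1.918798314; dist=6371·c=12224.664 ≈ 12224.7 km; running total=47086.1 km
Leg 4 bearing: y=sinΔλ·cosφ2=-0.75137467, x=cosφ1·sinφ2-sinφ1·cosφ2·cosΔλ=-0.56492592; θ=atan2(y, x)=-126.9379° <0 so +360° → 233.0621° ≈ 233.1°
Leg 5: φ1=-0.3102358, φ2=-0.4824753, Δφ=-0.1722396, Δλ=-1.2749316 rad; a=sin²(Δφ/2)+cosφ1·cosφ2·sin²(Δλ/2)=0.3062011762; c=2·atan2(√a, √(1-a))=1.172772239; dist=6371·c=7471.732 ≈ 7471.7 km; running total=54557.8 km
Leg 5 bearing: y=sinΔλ·cosφ2=-0.84735934, x=cosφ1·sinφ2-sinφ1·cosφ2·cosΔλ=-0.36297413; θ=atan2(y, x)=-113.1883° <0 so +360° → 246.8117° ≈ 246.8°
Leg 6: φ1=-0.4824753, φ2=-0.9082606, Δφ=-0.4257853, Δλ=5.0252672 rad; a=sin²(Δφ/2)+cosφ1·cosφ2·sin²(Δλ/2)=0.2332336337; c=2·atan2(√a, √(1-a))=1.008024342; dist=6371·c=6422.123 ≈ 6422.1 km; running total=60979.9 km
Leg 6 bearing: y=sinΔλ·cosφ2=-0.58525508, x=cosφ1·sinφ2-sinφ1·cosφ2·cosΔλ=-0.61058932; θ=atan2(y, x)=-136.2136° <0 so +360° → 223.7864° ≈ 223.8°
Leg 7: φ1=-0.9082606, φ2=0.7904806, Δφ=1.6987412, Δλ=-1.9803954 rad; a=sin²(Δφ/2)+cosφ1·cosφ2·sin²(Δλ/2)=0.8663341324; c=2·atan2(√a, √(1-a))=2.393030589; dist=6371·c=15245.998 ≈ 15246.0 km; running total=76225.9 km
Leg 7 bearing: y=sinΔλ·cosφ2=-0.64531041, x=cosφ1·sinφ2-sinφ1·cosφ2·cosΔλ=0.21626762; θ=atan2(y, x)=-71.4721° <0 so +360° → 288.5279° ≈ 288.5°

Leg 1: dist=13434.4 km, bearing=308.7°
Leg 2: dist=4868.5 km, bearing=215.1°
Leg 3: dist=16558.5 km, bearing=139.7°
Leg 4: dist=12224.7 km, bearing=233.1°
Leg 5: dist=7471.7 km, bearing=246.8°
Leg 6: dist=6422.1 km, bearing=223.8°
Leg 7: dist=15246.0 km, bearing=288.5°
Total: 76225.9 km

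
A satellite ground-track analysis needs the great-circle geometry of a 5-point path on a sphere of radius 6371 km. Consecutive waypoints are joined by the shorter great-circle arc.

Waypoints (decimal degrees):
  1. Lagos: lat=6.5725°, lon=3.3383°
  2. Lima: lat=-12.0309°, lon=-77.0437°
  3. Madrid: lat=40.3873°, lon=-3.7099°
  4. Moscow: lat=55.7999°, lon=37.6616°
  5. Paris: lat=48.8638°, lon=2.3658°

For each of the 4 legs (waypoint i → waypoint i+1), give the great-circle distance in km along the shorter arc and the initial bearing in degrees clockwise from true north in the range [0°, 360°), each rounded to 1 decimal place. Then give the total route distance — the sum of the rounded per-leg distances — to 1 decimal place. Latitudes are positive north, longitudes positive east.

Leg 1: dist=9122.5 km, bearing=256.8°
Leg 2: dist=9506.3 km, bearing=47.1°
Leg 3: dist=3446.7 km, bearing=46.2°
Leg 4: dist=2488.0 km, bearing=266.9°
Total: 24563.5 km

Leg 1: φ1=0.1147118, φ2=-0.2099788, Δφ=-0.3246906, Δλ=-1.4029306 rad; a=sin²(Δφ/2)+cosφ1·cosφ2·sin²(Δλ/2)=0.4307616499; c=2·atan2(√a, √(1-a))=1.431873197; dist=6371·c=9122.464 ≈ 9122.5 km; running total=9122.5 km
Leg 1 bearing: y=sinΔλ·cosφ2=-0.96428767, x=cosφ1·sinφ2-sinφ1·cosφ2·cosΔλ=-0.22577310; θ=atan2(y, x)=-103.1776° <0 so +360° → 256.8224° ≈ 256.8°
Leg 2: φ1=-0.2099788, φ2=0.7048914, Δφ=0.9148702, Δλ=1.2799163 rad; a=sin²(Δφ/2)+cosφ1·cosφ2·sin²(Δλ/2)=0.4607048031; c=2·atan2(√a, √(1-a))=1.492124806; dist=6371·c=9506.327 ≈ 9506.3 km; running total=18628.8 km
Leg 2 bearing: y=sinΔλ·cosφ2=0.72968510, x=cosφ1·sinφ2-sinφ1·cosφ2·cosΔλ=0.67925195; θ=atan2(y, x)=47.0500° ≈ 47.1°
Leg 3: φ1=0.7048914, φ2=0.9738920, Δφ=0.2690006, Δλ=0.7220689 rad; a=sin²(Δφ/2)+cosφ1·cosφ2·sin²(Δλ/2)=0.0714035691; c=2·atan2(√a, √(1-a))=0.541002436; dist=6371·c=3446.727 ≈ 3446.7 km; running total=22075.5 km
Leg 3 bearing: y=sinΔλ·cosφ2=0.37150359, x=cosφ1·sinφ2-sinφ1·cosφ2·cosΔλ=0.35665877; θ=atan2(y, x)=46.1679° ≈ 46.2°
Leg 4: φ1=0.9738920, φ2=0.8528342, Δφ=-0.1210578, Δλ=-0.6160279 rad; a=sin²(Δφ/2)+cosφ1·cosφ2·sin²(Δλ/2)=0.0376446784; c=2·atan2(√a, √(1-a))=0.390521559; dist=6371·c=2488.013 ≈ 2488.0 km; running total=24563.5 km
Leg 4 bearing: y=sinΔλ·cosφ2=-0.38010499, x=cosφ1·sinφ2-sinφ1·cosφ2·cosΔλ=-0.02074668; θ=atan2(y, x)=-93.1242° <0 so +360° → 266.8758° ≈ 266.9°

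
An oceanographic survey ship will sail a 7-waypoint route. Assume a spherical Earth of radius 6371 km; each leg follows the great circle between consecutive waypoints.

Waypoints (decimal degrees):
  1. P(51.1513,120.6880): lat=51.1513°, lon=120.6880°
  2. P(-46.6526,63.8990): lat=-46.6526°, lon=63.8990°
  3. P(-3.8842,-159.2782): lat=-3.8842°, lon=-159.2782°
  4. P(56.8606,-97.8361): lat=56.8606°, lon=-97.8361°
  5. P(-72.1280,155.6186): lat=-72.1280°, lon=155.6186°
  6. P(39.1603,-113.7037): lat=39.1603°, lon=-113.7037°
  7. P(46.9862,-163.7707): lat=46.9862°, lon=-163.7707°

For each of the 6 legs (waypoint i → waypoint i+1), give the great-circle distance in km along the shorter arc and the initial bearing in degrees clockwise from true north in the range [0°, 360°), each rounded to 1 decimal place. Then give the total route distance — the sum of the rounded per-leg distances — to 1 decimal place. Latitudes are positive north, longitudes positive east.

Leg 1: φ1=0.8927586, φ2=-0.8142415, Δφ=-1.7070001, Δλ=-0.9911550 rad; a=sin²(Δφ/2)+cosφ1·cosφ2·sin²(Δλ/2)=0.6652593332; c=2·atan2(√a, √(1-a))=1.907649401; dist=6371·c=12153.634 ≈ 12153.6 km; running total=12153.6 km
Leg 1 bearing: y=sinΔλ·cosφ2=-0.57429975, x=cosφ1·sinφ2-sinφ1·cosφ2·cosΔλ=-0.74895741; θ=atan2(y, x)=-142.5190° <0 so +360° → 217.4810° ≈ 217.5°
Leg 2: φ1=-0.8142415, φ2=-0.0677921, Δφ=0.7464494, Δλ=-3.8951770 rad; a=sin²(Δφ/2)+cosφ1·cosφ2·sin²(Δλ/2)=0.7250774674; c=2·atan2(√a, √(1-a))=2.037735167; dist=6371·c=12982.411 ≈ 12982.4 km; running total=25136.0 km
Leg 2 bearing: y=sinΔλ·cosφ2=0.68268523, x=cosφ1·sinφ2-sinφ1·cosφ2·cosΔλ=-0.57558788; θ=atan2(y, x)=130.1350° ≈ 130.1°
Leg 3: φ1=-0.0677921, φ2=0.9924047, Δφ=1.0601968, Δλ=1.0723669 rad; a=sin²(Δφ/2)+cosφ1·cosφ2·sin²(Δλ/2)=0.3979922670; c=2·atan2(√a, √(1-a))=1.365338411; dist=6371·c=8698.571 ≈ 8698.6 km; running total=33834.6 km
Leg 3 bearing: y=sinΔλ·cosφ2=0.48016604, x=cosφ1·sinφ2-sinφ1·cosφ2·cosΔλ=0.85312265; θ=atan2(y, x)=29.3723° ≈ 29.4°
Leg 4: φ1=0.9924047, φ2=-1.2588711, Δφ=-2.2512758, Δλ=4.4236190 rad; a=sin²(Δφ/2)+cosφ1·cosφ2·sin²(Δλ/2)=0.9223566162; c=2·atan2(√a, √(1-a))=2.576825473; dist=6371·c=16416.955 ≈ 16417.0 km; running total=50251.6 km
Leg 4 bearing: y=sinΔλ·cosφ2=-0.29418466, x=cosφ1·sinφ2-sinφ1·cosφ2·cosΔλ=-0.44711848; θ=atan2(y, x)=-146.6568° <0 so +360° → 213.3432° ≈ 213.3°
Leg 5: φ1=-1.2588711, φ2=0.6834762, Δφ=1.9423473, Δλ=-4.7005609 rad; a=sin²(Δφ/2)+cosφ1·cosφ2·sin²(Δλ/2)=0.8019168734; c=2·atan2(√a, √(1-a))=2.219098280; dist=6371·c=14137.875 ≈ 14137.9 km; running total=64389.5 km
Leg 5 bearing: y=sinΔλ·cosφ2=0.77532799, x=cosφ1·sinφ2-sinφ1·cosφ2·cosΔλ=0.18507109; θ=atan2(y, x)=76.5747° ≈ 76.6°
Leg 6: φ1=0.6834762, φ2=0.8200639, Δφ=0.1365877, Δλ=-0.8738340 rad; a=sin²(Δφ/2)+cosφ1·cosφ2·sin²(Δλ/2)=0.0993668622; c=2·atan2(√a, √(1-a))=0.641387670; dist=6371·c=4086.281 ≈ 4086.3 km; running total=68475.8 km
Leg 6 bearing: y=sinΔλ·cosφ2=-0.52308838, x=cosφ1·sinφ2-sinφ1·cosφ2·cosΔλ=0.29043226; θ=atan2(y, x)=-60.9598° <0 so +360° → 299.0402° ≈ 299.0°

Leg 1: dist=12153.6 km, bearing=217.5°
Leg 2: dist=12982.4 km, bearing=130.1°
Leg 3: dist=8698.6 km, bearing=29.4°
Leg 4: dist=16417.0 km, bearing=213.3°
Leg 5: dist=14137.9 km, bearing=76.6°
Leg 6: dist=4086.3 km, bearing=299.0°
Total: 68475.8 km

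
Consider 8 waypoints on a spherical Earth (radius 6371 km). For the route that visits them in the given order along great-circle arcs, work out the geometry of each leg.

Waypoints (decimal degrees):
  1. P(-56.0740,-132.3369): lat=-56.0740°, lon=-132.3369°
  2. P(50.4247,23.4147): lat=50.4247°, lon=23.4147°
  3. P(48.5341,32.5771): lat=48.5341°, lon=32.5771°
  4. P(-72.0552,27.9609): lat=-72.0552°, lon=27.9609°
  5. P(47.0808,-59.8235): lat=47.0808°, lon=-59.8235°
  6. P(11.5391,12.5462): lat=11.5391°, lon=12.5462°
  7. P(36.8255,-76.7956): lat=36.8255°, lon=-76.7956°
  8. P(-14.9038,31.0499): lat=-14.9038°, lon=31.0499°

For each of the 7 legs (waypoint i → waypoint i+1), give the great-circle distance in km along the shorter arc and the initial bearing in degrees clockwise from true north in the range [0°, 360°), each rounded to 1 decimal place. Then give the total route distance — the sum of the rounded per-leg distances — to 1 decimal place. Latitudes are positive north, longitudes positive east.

Leg 1: φ1=-0.9786759, φ2=0.8800770, Δφ=1.8587530, Δλ=2.7183782 rad; a=sin²(Δφ/2)+cosφ1·cosφ2·sin²(Δλ/2)=0.9818859782; c=2·atan2(√a, √(1-a))=2.871596628; dist=6371·c=18294.942 ≈ 18294.9 km; running total=18294.9 km
Leg 1 bearing: y=sinΔλ·cosφ2=0.26164938, x=cosφ1·sinφ2-sinφ1·cosφ2·cosΔλ=-0.05179980; θ=atan2(y, x)=101.1983° ≈ 101.2°
Leg 2: φ1=0.8800770, φ2=0.8470798, Δφ=-0.0329972, Δλ=0.1599140 rad; a=sin²(Δφ/2)+cosφ1·cosφ2·sin²(Δλ/2)=0.0029634770; c=2·atan2(√a, √(1-a))=0.108929500; dist=6371·c=693.990 ≈ 694.0 km; running total=18988.9 km
Leg 2 bearing: y=sinΔλ·cosφ2=0.10544021, x=cosφ1·sinφ2-sinφ1·cosφ2·cosΔλ=-0.02647905; θ=atan2(y, x)=104.0971° ≈ 104.1°
Leg 3: φ1=0.8470798, φ2=-1.2576005, Δφ=-2.1046803, Δλ=-0.0805679 rad; a=sin²(Δφ/2)+cosφ1·cosφ2·sin²(Δλ/2)=0.7547712293; c=2·atan2(√a, √(1-a))=2.105449284; dist=6371·c=13413.817 ≈ 13413.8 km; running total=32402.7 km
Leg 3 bearing: y=sinΔλ·cosφ2=-0.02479617, x=cosφ1·sinφ2-sinφ1·cosφ2·cosΔλ=-0.86008815; θ=atan2(y, x)=-178.3486° <0 so +360° → 181.6514° ≈ 181.7°
Leg 4: φ1=-1.2576005, φ2=0.8217150, Δφ=2.0793155, Δλ=-1.5321268 rad; a=sin²(Δφ/2)+cosφ1·cosφ2·sin²(Δλ/2)=0.8442896645; c=2·atan2(√a, √(1-a))=2.330324442; dist=6371·c=14846.497 ≈ 14846.5 km; running total=47249.2 km
Leg 4 bearing: y=sinΔλ·cosφ2=-0.68045724, x=cosφ1·sinφ2-sinφ1·cosφ2·cosΔλ=0.25067201; θ=atan2(y, x)=-69.7768° <0 so +360° → 290.2232° ≈ 290.2°
Leg 5: φ1=0.8217150, φ2=0.2013953, Δφ=-0.6203197, Δλ=1.2630895 rad; a=sin²(Δφ/2)+cosφ1·cosφ2·sin²(Δλ/2)=0.3257159371; c=2·atan2(√a, √(1-a))=1.214753343; dist=6371·c=7739.194 ≈ 7739.2 km; running total=54988.4 km
Leg 5 bearing: y=sinΔλ·cosφ2=0.93376838, x=cosφ1·sinφ2-sinφ1·cosφ2·cosΔλ=-0.08109794; θ=atan2(y, x)=94.9637° ≈ 95.0°
Leg 6: φ1=0.2013953, φ2=0.6427262, Δφ=0.4413309, Δλ=-1.5593086 rad; a=sin²(Δφ/2)+cosφ1·cosφ2·sin²(Δλ/2)=0.4355462919; c=2·atan2(√a, √(1-a))=1.441529203; dist=6371·c=9183.983 ≈ 9184.0 km; running total=64172.4 km
Leg 6 bearing: y=sinΔλ·cosφ2=-0.80041187, x=cosφ1·sinφ2-sinφ1·cosφ2·cosΔλ=0.58542609; θ=atan2(y, x)=-53.8180° <0 so +360° → 306.1820° ≈ 306.2°
Leg 7: φ1=0.6427262, φ2=-0.2601204, Δφ=-0.9028466, Δλ=1.8822591 rad; a=sin²(Δφ/2)+cosφ1·cosφ2·sin²(Δλ/2)=0.6956049290; c=2·atan2(√a, √(1-a))=1.972742185; dist=6371·c=12568.340 ≈ 12568.3 km; running total=76740.7 km
Leg 7 bearing: y=sinΔλ·cosφ2=0.91986395, x=cosφ1·sinφ2-sinφ1·cosφ2·cosΔλ=-0.02837546; θ=atan2(y, x)=91.7669° ≈ 91.8°

Leg 1: dist=18294.9 km, bearing=101.2°
Leg 2: dist=694.0 km, bearing=104.1°
Leg 3: dist=13413.8 km, bearing=181.7°
Leg 4: dist=14846.5 km, bearing=290.2°
Leg 5: dist=7739.2 km, bearing=95.0°
Leg 6: dist=9184.0 km, bearing=306.2°
Leg 7: dist=12568.3 km, bearing=91.8°
Total: 76740.7 km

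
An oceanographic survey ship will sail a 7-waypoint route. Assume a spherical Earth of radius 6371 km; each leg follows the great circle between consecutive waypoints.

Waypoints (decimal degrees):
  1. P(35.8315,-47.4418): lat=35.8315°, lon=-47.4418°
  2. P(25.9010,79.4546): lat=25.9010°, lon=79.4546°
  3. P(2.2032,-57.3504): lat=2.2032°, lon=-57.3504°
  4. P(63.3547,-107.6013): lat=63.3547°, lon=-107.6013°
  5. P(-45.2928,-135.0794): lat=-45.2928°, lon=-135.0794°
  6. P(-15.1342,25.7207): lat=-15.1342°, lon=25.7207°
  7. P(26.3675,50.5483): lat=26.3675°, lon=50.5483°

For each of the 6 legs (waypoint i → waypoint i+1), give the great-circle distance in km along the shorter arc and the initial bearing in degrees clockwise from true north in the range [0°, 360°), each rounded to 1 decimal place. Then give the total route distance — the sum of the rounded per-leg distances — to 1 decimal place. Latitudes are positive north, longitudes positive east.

Leg 1: φ1=0.6253777, φ2=0.4520577, Δφ=-0.1733199, Δλ=2.2147600 rad; a=sin²(Δφ/2)+cosφ1·cosφ2·sin²(Δλ/2)=0.5910686260; c=2·atan2(√a, √(1-a))=1.753955952; dist=6371·c=11174.453 ≈ 11174.5 km; running total=11174.5 km
Leg 1 bearing: y=sinΔλ·cosφ2=0.71939039, x=cosφ1·sinφ2-sinφ1·cosφ2·cosΔλ=0.67030104; θ=atan2(y, x)=47.0231° ≈ 47.0°
Leg 2: φ1=0.4520577, φ2=0.0384531, Δφ=-0.4136046, Δλ=-2.3876977 rad; a=sin²(Δφ/2)+cosφ1·cosφ2·sin²(Δλ/2)=0.8192599736; c=2·atan2(√a, √(1-a))=2.263369922; dist=6371·c=14419.930 ≈ 14419.9 km; running total=25594.4 km
Leg 2 bearing: y=sinΔλ·cosφ2=-0.68397750, x=cosφ1·sinφ2-sinφ1·cosφ2·cosΔλ=0.35279889; θ=atan2(y, x)=-62.7151° <0 so +360° → 297.2849° ≈ 297.3°
Leg 3: φ1=0.0384531, φ2=1.1057481, Δφ=1.0672950, Δλ=-0.8770437 rad; a=sin²(Δφ/2)+cosφ1·cosφ2·sin²(Δλ/2)=0.3395449545; c=2·atan2(√a, √(1-a))=1.244106082; dist=6371·c=7926.200 ≈ 7926.2 km; running total=33520.6 km
Leg 3 bearing: y=sinΔλ·cosφ2=-0.34480385, x=cosφ1·sinφ2-sinφ1·cosφ2·cosΔλ=0.88211508; θ=atan2(y, x)=-21.3497° <0 so +360° → 338.6503° ≈ 338.7°
Leg 4: φ1=1.1057481, φ2=-0.7905085, Δφ=-1.8962566, Δλ=-0.4795833 rad; a=sin²(Δφ/2)+cosφ1·cosφ2·sin²(Δλ/2)=0.6776680307; c=2·atan2(√a, √(1-a))=1.934069894; dist=6371·c=12321.959 ≈ 12322.0 km; running total=45842.6 km
Leg 4 bearing: y=sinΔλ·cosφ2=-0.32459424, x=cosφ1·sinφ2-sinφ1·cosφ2·cosΔλ=-0.87656994; θ=atan2(y, x)=-159.6804° <0 so +360° → 200.3196° ≈ 200.3°
Leg 5: φ1=-0.7905085, φ2=-0.2641416, Δφ=0.5263669, Δλ=2.8064912 rad; a=sin²(Δφ/2)+cosφ1·cosφ2·sin²(Δλ/2)=0.7278796430; c=2·atan2(√a, √(1-a))=2.044021386; dist=6371·c=13022.460 ≈ 13022.5 km; running total=58865.1 km
Leg 5 bearing: y=sinΔλ·cosφ2=0.31745896, x=cosφ1·sinφ2-sinφ1·cosφ2·cosΔλ=-0.83156676; θ=atan2(y, x)=159.1051° ≈ 159.1°
Leg 6: φ1=-0.2641416, φ2=0.4601997, Δφ=0.7243413, Δλ=0.4333234 rad; a=sin²(Δφ/2)+cosφ1·cosφ2·sin²(Δλ/2)=0.1655005188; c=2·atan2(√a, √(1-a))=0.837935171; dist=6371·c=5338.485 ≈ 5338.5 km; running total=64203.6 km
Leg 6 bearing: y=sinΔλ·cosφ2=0.37620564, x=cosφ1·sinφ2-sinφ1·cosφ2·cosΔλ=0.64102239; θ=atan2(y, x)=30.4080° ≈ 30.4°

Leg 1: dist=11174.5 km, bearing=47.0°
Leg 2: dist=14419.9 km, bearing=297.3°
Leg 3: dist=7926.2 km, bearing=338.7°
Leg 4: dist=12322.0 km, bearing=200.3°
Leg 5: dist=13022.5 km, bearing=159.1°
Leg 6: dist=5338.5 km, bearing=30.4°
Total: 64203.6 km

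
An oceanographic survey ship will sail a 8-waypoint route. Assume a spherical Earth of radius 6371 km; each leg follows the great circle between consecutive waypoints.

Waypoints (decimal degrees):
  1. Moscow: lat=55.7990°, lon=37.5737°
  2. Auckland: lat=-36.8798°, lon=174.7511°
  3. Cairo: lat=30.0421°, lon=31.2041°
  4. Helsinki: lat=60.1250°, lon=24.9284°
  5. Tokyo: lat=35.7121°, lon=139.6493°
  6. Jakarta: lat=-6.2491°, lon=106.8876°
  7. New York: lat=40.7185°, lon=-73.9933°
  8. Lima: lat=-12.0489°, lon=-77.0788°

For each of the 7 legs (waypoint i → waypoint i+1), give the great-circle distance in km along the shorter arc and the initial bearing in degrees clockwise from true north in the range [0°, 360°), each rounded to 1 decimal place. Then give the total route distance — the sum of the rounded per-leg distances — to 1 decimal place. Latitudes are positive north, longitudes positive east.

Leg 1: φ1=0.9738763, φ2=-0.6436739, Δφ=-1.6175502, Δλ=2.3941973 rad; a=sin²(Δφ/2)+cosφ1·cosφ2·sin²(Δλ/2)=0.9130679344; c=2·atan2(√a, √(1-a))=2.543011401; dist=6371·c=16201.526 ≈ 16201.5 km; running total=16201.5 km
Leg 1 bearing: y=sinΔλ·cosφ2=0.54371404, x=cosφ1·sinφ2-sinφ1·cosφ2·cosΔλ=0.14790054; θ=atan2(y, x)=74.7827° ≈ 74.8°
Leg 2: φ1=-0.6436739, φ2=0.5243336, Δφ=1.1680075, Δλ=-2.5053678 rad; a=sin²(Δφ/2)+cosφ1·cosφ2·sin²(Δλ/2)=0.9287042018; c=2·atan2(√a, √(1-a))=2.601008894; dist=6371·c=16571.028 ≈ 16571.0 km; running total=32772.5 km
Leg 2 bearing: y=sinΔλ·cosφ2=-0.51434198, x=cosφ1·sinφ2-sinφ1·cosφ2·cosΔλ=-0.01741148; θ=atan2(y, x)=-91.9388° <0 so +360° → 268.0612° ≈ 268.1°
Leg 3: φ1=0.5243336, φ2=1.0493792, Δφ=0.5250457, Δλ=-0.1095316 rad; a=sin²(Δφ/2)+cosφ1·cosφ2·sin²(Δλ/2)=0.0686414509; c=2·atan2(√a, √(1-a))=0.530177948; dist=6371·c=3377.764 ≈ 3377.8 km; running total=36150.3 km
Leg 3 bearing: y=sinΔλ·cosφ2=-0.05444971, x=cosφ1·sinφ2-sinφ1·cosφ2·cosΔλ=0.50274689; θ=atan2(y, x)=-6.1813° <0 so +360° → 353.8187° ≈ 353.8°
Leg 4: φ1=1.0493792, φ2=0.6232937, Δφ=-0.4260855, Δλ=2.0022574 rad; a=sin²(Δφ/2)+cosφ1·cosφ2·sin²(Δλ/2)=0.3314963743; c=2·atan2(√a, √(1-a))=1.227059941; dist=6371·c=7817.599 ≈ 7817.6 km; running total=43967.9 km
Leg 4 bearing: y=sinΔλ·cosφ2=0.73754873, x=cosφ1·sinφ2-sinφ1·cosφ2·cosΔλ=0.58519055; θ=atan2(y, x)=51.5706° ≈ 51.6°
Leg 5: φ1=0.6232937, φ2=-0.1090674, Δφ=-0.7323611, Δλ=-0.5717995 rad; a=sin²(Δφ/2)+cosφ1·cosφ2·sin²(Δλ/2)=0.1923972371; c=2·atan2(√a, √(1-a))=0.908149689; dist=6371·c=5785.822 ≈ 5785.8 km; running total=49753.7 km
Leg 5 bearing: y=sinΔλ·cosφ2=-0.53793074, x=cosφ1·sinφ2-sinφ1·cosφ2·cosΔλ=-0.57632689; θ=atan2(y, x)=-136.9736° <0 so +360° → 223.0264° ≈ 223.0°
Leg 6: φ1=-0.1090674, φ2=0.7106719, Δφ=0.8197393, Δλ=-3.1569673 rad; a=sin²(Δφ/2)+cosφ1·cosφ2·sin²(Δλ/2)=0.9121697638; c=2·atan2(√a, √(1-a))=2.539830819; dist=6371·c=16181.262 ≈ 16181.3 km; running total=65935.0 km
Leg 6 bearing: y=sinΔλ·cosφ2=0.01165232, x=cosφ1·sinφ2-sinφ1·cosφ2·cosΔλ=0.56597577; θ=atan2(y, x)=1.1794° ≈ 1.2°
Leg 7: φ1=0.7106719, φ2=-0.2102930, Δφ=-0.9209649, Δλ=-0.0538521 rad; a=sin²(Δφ/2)+cosφ1·cosφ2·sin²(Δλ/2)=0.1980111569; c=2·atan2(√a, √(1-a))=0.922313784; dist=6371·c=5876.061 ≈ 5876.1 km; running total=71811.1 km
Leg 7 bearing: y=sinΔλ·cosφ2=-0.05264031, x=cosφ1·sinφ2-sinφ1·cosφ2·cosΔλ=-0.79526093; θ=atan2(y, x)=-176.2130° <0 so +360° → 183.7870° ≈ 183.8°

Leg 1: dist=16201.5 km, bearing=74.8°
Leg 2: dist=16571.0 km, bearing=268.1°
Leg 3: dist=3377.8 km, bearing=353.8°
Leg 4: dist=7817.6 km, bearing=51.6°
Leg 5: dist=5785.8 km, bearing=223.0°
Leg 6: dist=16181.3 km, bearing=1.2°
Leg 7: dist=5876.1 km, bearing=183.8°
Total: 71811.1 km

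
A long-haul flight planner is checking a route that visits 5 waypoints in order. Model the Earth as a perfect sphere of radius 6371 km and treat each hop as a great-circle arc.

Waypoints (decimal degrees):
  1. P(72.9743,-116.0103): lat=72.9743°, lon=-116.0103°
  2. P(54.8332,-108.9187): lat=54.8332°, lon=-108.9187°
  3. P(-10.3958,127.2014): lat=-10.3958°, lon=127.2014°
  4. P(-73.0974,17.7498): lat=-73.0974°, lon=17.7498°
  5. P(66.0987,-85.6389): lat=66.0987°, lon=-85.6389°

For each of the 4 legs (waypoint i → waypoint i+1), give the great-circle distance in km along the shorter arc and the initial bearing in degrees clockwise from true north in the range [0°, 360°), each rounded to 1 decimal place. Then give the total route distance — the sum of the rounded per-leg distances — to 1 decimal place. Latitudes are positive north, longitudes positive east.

Leg 1: φ1=1.2736418, φ2=0.9570199, Δφ=-0.3166219, Δλ=0.1237718 rad; a=sin²(Δφ/2)+cosφ1·cosφ2·sin²(Δλ/2)=0.0254987333; c=2·atan2(√a, √(1-a))=0.320739510; dist=6371·c=2043.431 ≈ 2043.4 km; running total=2043.4 km
Leg 1 bearing: y=sinΔλ·cosφ2=0.07110556, x=cosφ1·sinφ2-sinφ1·cosφ2·cosΔλ=-0.30714523; θ=atan2(y, x)=166.9654° ≈ 167.0°
Leg 2: φ1=0.9570199, φ2=-0.1814409, Δφ=-1.1384608, Δλ=4.1210732 rad; a=sin²(Δφ/2)+cosφ1·cosφ2·sin²(Δλ/2)=0.7316557991; c=2·atan2(√a, √(1-a))=2.052524762; dist=6371·c=13076.635 ≈ 13076.6 km; running total=15120.0 km
Leg 2 bearing: y=sinΔλ·cosφ2=-0.81657979, x=cosφ1·sinφ2-sinφ1·cosφ2·cosΔλ=0.34429612; θ=atan2(y, x)=-67.1382° <0 so +360° → 292.8618° ≈ 292.9°
Leg 3: φ1=-0.1814409, φ2=-1.2757903, Δφ=-1.0943494, Δλ=-1.9102908 rad; a=sin²(Δφ/2)+cosφ1·cosφ2·sin²(Δλ/2)=0.4612900869; c=2·atan2(√a, √(1-a))=1.493298951; dist=6371·c=9513.808 ≈ 9513.8 km; running total=24633.8 km
Leg 3 bearing: y=sinΔλ·cosφ2=-0.27415076, x=cosφ1·sinφ2-sinφ1·cosφ2·cosΔλ=-0.95856535; θ=atan2(y, x)=-164.0394° <0 so +360° → 195.9606° ≈ 196.0°
Leg 4: φ1=-1.2757903, φ2=1.1536399, Δφ=2.4294303, Δλ=-1.8044732 rad; a=sin²(Δφ/2)+cosφ1·cosφ2·sin²(Δλ/2)=0.9510134284; c=2·atan2(√a, √(1-a))=2.695238326; dist=6371·c=17171.363 ≈ 17171.4 km; running total=41805.2 km
Leg 4 bearing: y=sinΔλ·cosφ2=-0.39415065, x=cosφ1·sinφ2-sinφ1·cosφ2·cosΔλ=0.17604776; θ=atan2(y, x)=-65.9320° <0 so +360° → 294.0680° ≈ 294.1°

Leg 1: dist=2043.4 km, bearing=167.0°
Leg 2: dist=13076.6 km, bearing=292.9°
Leg 3: dist=9513.8 km, bearing=196.0°
Leg 4: dist=17171.4 km, bearing=294.1°
Total: 41805.2 km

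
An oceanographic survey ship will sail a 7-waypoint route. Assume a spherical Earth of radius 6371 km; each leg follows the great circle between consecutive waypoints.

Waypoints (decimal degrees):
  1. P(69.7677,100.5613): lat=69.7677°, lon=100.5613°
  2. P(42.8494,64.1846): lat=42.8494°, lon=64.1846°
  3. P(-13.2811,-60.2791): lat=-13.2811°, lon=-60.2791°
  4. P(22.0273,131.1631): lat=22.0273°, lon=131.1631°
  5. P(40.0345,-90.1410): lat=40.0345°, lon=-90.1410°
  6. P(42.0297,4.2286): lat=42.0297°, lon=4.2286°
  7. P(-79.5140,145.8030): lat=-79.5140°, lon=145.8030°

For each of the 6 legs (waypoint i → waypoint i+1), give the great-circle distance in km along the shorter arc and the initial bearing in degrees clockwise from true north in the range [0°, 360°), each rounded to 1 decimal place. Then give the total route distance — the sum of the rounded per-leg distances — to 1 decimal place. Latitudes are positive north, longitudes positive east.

Leg 1: dist=3627.4 km, bearing=233.8°
Leg 2: dist=13794.5 km, bearing=284.4°
Leg 3: dist=18462.2 km, bearing=310.4°
Leg 4: dist=11895.0 km, bearing=31.9°
Leg 5: dist=7473.6 km, bearing=53.5°
Leg 6: dist=15549.4 km, bearing=169.9°
Total: 70802.1 km

Leg 1: φ1=1.2176761, φ2=0.7478631, Δφ=-0.4698130, Δλ=-0.6348932 rad; a=sin²(Δφ/2)+cosφ1·cosφ2·sin²(Δλ/2)=0.0788766444; c=2·atan2(√a, √(1-a))=0.569358991; dist=6371·c=3627.386 ≈ 3627.4 km; running total=3627.4 km
Leg 1 bearing: y=sinΔλ·cosφ2=-0.43482136, x=cosφ1·sinφ2-sinφ1·cosφ2·cosΔλ=-0.31867046; θ=atan2(y, x)=-126.2368° <0 so +360° → 233.7632° ≈ 233.8°
Leg 2: φ1=0.7478631, φ2=-0.2317989, Δφ=-0.9796620, Δλ=-2.1723014 rad; a=sin²(Δφ/2)+cosφ1·cosφ2·sin²(Δλ/2)=0.7800054195; c=2·atan2(√a, √(1-a))=2.165195210; dist=6371·c=13794.459 ≈ 13794.5 km; running total=17421.9 km
Leg 2 bearing: y=sinΔλ·cosφ2=-0.80243378, x=cosφ1·sinφ2-sinφ1·cosφ2·cosΔλ=0.20612590; θ=atan2(y, x)=-75.5936° <0 so +360° → 284.4064° ≈ 284.4°
Leg 3: φ1=-0.2317989, φ2=0.3844489, Δφ=0.6162478, Δλ=3.3412967 rad; a=sin²(Δφ/2)+cosφ1·cosφ2·sin²(Δλ/2)=0.9852202129; c=2·atan2(√a, √(1-a))=2.897845402; dist=6371·c=18462.173 ≈ 18462.2 km; running total=35884.1 km
Leg 3 bearing: y=sinΔλ·cosφ2=-0.18389864, x=cosφ1·sinφ2-sinφ1·cosφ2·cosΔλ=0.15629034; θ=atan2(y, x)=-49.6397° <0 so +360° → 310.3603° ≈ 310.4°
Leg 4: φ1=0.3844489, φ2=0.6987338, Δφ=0.3142849, Δλ=-3.8624852 rad; a=sin²(Δφ/2)+cosφ1·cosφ2·sin²(Δλ/2)=0.6459702869; c=2·atan2(√a, √(1-a))=1.867051501; dist=6371·c=11894.985 ≈ 11895.0 km; running total=47779.1 km
Leg 4 bearing: y=sinΔλ·cosφ2=0.50537623, x=cosφ1·sinφ2-sinφ1·cosφ2·cosΔλ=0.81201328; θ=atan2(y, x)=31.8971° ≈ 31.9°
Leg 5: φ1=0.6987338, φ2=0.7335566, Δφ=0.0348228, Δλ=1.6470602 rad; a=sin²(Δφ/2)+cosφ1·cosφ2·sin²(Δλ/2)=0.3063331331; c=2·atan2(√a, √(1-a))=1.173058516; dist=6371·c=7473.556 ≈ 7473.6 km; running total=55252.7 km
Leg 5 bearing: y=sinΔλ·cosφ2=0.74063880, x=cosφ1·sinφ2-sinφ1·cosφ2·cosΔλ=0.54902345; θ=atan2(y, x)=53.4511° ≈ 53.5°
Leg 6: φ1=0.7335566, φ2=-1.3877811, Δφ=-2.1213378, Δλ=2.4709394 rad; a=sin²(Δφ/2)+cosφ1·cosφ2·sin²(Δλ/2)=0.8821205209; c=2·atan2(√a, √(1-a))=2.440660030; dist=6371·c=15549.445 ≈ 15549.4 km; running total=70802.1 km
Leg 6 bearing: y=sinΔλ·cosφ2=0.11310967, x=cosφ1·sinφ2-sinφ1·cosφ2·cosΔλ=-0.63493451; θ=atan2(y, x)=169.8991° ≈ 169.9°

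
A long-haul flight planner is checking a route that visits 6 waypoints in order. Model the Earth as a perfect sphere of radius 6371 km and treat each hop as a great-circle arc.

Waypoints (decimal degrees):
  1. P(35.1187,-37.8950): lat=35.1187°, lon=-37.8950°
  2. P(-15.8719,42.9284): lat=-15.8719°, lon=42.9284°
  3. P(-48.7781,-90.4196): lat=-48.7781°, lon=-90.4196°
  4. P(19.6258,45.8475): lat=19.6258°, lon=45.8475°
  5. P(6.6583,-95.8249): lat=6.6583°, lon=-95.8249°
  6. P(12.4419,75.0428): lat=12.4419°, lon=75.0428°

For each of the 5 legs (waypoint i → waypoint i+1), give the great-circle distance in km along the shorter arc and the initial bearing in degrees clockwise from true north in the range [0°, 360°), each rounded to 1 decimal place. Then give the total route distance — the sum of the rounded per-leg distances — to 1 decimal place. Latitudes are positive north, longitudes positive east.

Leg 1: dist=10210.5 km, bearing=108.2°
Leg 2: dist=11482.1 km, bearing=209.5°
Leg 3: dist=14957.7 km, bearing=114.0°
Leg 4: dist=14902.9 km, bearing=301.1°
Leg 5: dist=17663.6 km, bearing=25.4°
Total: 69216.8 km

Leg 1: φ1=0.6129369, φ2=-0.2770169, Δφ=-0.8899539, Δλ=1.4106344 rad; a=sin²(Δφ/2)+cosφ1·cosφ2·sin²(Δλ/2)=0.5159280158; c=2·atan2(√a, √(1-a))=1.602657749; dist=6371·c=10210.533 ≈ 10210.5 km; running total=10210.5 km
Leg 1 bearing: y=sinΔλ·cosφ2=0.94956497, x=cosφ1·sinφ2-sinφ1·cosφ2·cosΔλ=-0.31194801; θ=atan2(y, x)=108.1862° ≈ 108.2°
Leg 2: φ1=-0.2770169, φ2=-0.8513384, Δφ=-0.5743215, Δλ=-2.3273617 rad; a=sin²(Δφ/2)+cosφ1·cosφ2·sin²(Δλ/2)=0.6146938572; c=2·atan2(√a, √(1-a))=1.802244904; dist=6371·c=11482.102 ≈ 11482.1 km; running total=21692.6 km
Leg 2 bearing: y=sinΔλ·cosφ2=-0.47920673, x=cosφ1·sinφ2-sinφ1·cosφ2·cosΔλ=-0.84719666; θ=atan2(y, x)=-150.5058° <0 so +360° → 209.4942° ≈ 209.5°
Leg 3: φ1=-0.8513384, φ2=0.3425348, Δφ=1.1938733, Δλ=2.3783096 rad; a=sin²(Δφ/2)+cosφ1·cosφ2·sin²(Δλ/2)=0.8505644105; c=2·atan2(√a, √(1-a))=2.347775716; dist=6371·c=14957.679 ≈ 14957.7 km; running total=36650.3 km
Leg 3 bearing: y=sinΔλ·cosφ2=0.65113741, x=cosφ1·sinφ2-sinφ1·cosφ2·cosΔλ=-0.29058294; θ=atan2(y, x)=114.0498° ≈ 114.0°
Leg 4: φ1=0.3425348, φ2=0.1162093, Δφ=-0.2263256, Δλ=-2.4726498 rad; a=sin²(Δφ/2)+cosφ1·cosφ2·sin²(Δλ/2)=0.8474883740; c=2·atan2(√a, √(1-a))=2.339183889; dist=6371·c=14902.941 ≈ 14902.9 km; running total=51553.2 km
Leg 4 bearing: y=sinΔλ·cosφ2=-0.61597422, x=cosφ1·sinφ2-sinφ1·cosφ2·cosΔλ=0.37092193; θ=atan2(y, x)=-58.9449° <0 so +360° → 301.0551° ≈ 301.1°
Leg 5: φ1=0.1162093, φ2=0.2171521, Δφ=0.1009429, Δλ=2.9822040 rad; a=sin²(Δφ/2)+cosφ1·cosφ2·sin²(Δλ/2)=0.9663267144; c=2·atan2(√a, √(1-a))=2.772495445; dist=6371·c=17663.568 ≈ 17663.6 km; running total=69216.8 km
Leg 5 bearing: y=sinΔλ·cosφ2=0.15498727, x=cosφ1·sinφ2-sinφ1·cosφ2·cosΔλ=0.32578601; θ=atan2(y, x)=25.4420° ≈ 25.4°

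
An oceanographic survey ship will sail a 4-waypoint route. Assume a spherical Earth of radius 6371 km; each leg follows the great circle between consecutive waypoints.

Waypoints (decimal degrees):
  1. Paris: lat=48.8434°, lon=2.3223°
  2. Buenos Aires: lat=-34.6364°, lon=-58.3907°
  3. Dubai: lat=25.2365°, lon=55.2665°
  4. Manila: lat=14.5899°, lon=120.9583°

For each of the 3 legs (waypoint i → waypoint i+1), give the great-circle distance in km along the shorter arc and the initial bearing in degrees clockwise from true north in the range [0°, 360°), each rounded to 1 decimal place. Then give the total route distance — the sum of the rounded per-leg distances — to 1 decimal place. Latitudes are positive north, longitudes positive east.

Leg 1: dist=11051.0 km, bearing=226.7°
Leg 2: dist=13649.1 km, bearing=80.1°
Leg 3: dist=6906.5 km, bearing=86.2°
Total: 31606.6 km

Leg 1: φ1=0.8524781, φ2=-0.6045192, Δφ=-1.4569974, Δλ=-1.0596417 rad; a=sin²(Δφ/2)+cosφ1·cosφ2·sin²(Δλ/2)=0.5815225529; c=2·atan2(√a, √(1-a))=1.734572604; dist=6371·c=11050.962 ≈ 11051.0 km; running total=11051.0 km
Leg 1 bearing: y=sinΔλ·cosφ2=-0.71760853, x=cosφ1·sinφ2-sinφ1·cosφ2·cosΔλ=-0.67709253; θ=atan2(y, x)=-133.3360° <0 so +360° → 226.6640° ≈ 226.7°
Leg 2: φ1=-0.6045192, φ2=0.4404600, Δφ=1.0449792, Δλ=1.9836924 rad; a=sin²(Δφ/2)+cosφ1·cosφ2·sin²(Δλ/2)=0.7704826122; c=2·atan2(√a, √(1-a))=2.142380662; dist=6371·c=13649.107 ≈ 13649.1 km; running total=24700.1 km
Leg 2 bearing: y=sinΔλ·cosφ2=0.82853912, x=cosφ1·sinφ2-sinφ1·cosφ2·cosΔλ=0.14449759; θ=atan2(y, x)=80.1071° ≈ 80.1°
Leg 3: φ1=0.4404600, φ2=0.2546418, Δφ=-0.1858182, Δλ=1.1465382 rad; a=sin²(Δφ/2)+cosφ1·cosφ2·sin²(Δλ/2)=0.2661265315; c=2·atan2(√a, √(1-a))=1.084056384; dist=6371·c=6906.523 ≈ 6906.5 km; running total=31606.6 km
Leg 3 bearing: y=sinΔλ·cosφ2=0.88195679, x=cosφ1·sinφ2-sinφ1·cosφ2·cosΔλ=0.05800885; θ=atan2(y, x)=86.2369° ≈ 86.2°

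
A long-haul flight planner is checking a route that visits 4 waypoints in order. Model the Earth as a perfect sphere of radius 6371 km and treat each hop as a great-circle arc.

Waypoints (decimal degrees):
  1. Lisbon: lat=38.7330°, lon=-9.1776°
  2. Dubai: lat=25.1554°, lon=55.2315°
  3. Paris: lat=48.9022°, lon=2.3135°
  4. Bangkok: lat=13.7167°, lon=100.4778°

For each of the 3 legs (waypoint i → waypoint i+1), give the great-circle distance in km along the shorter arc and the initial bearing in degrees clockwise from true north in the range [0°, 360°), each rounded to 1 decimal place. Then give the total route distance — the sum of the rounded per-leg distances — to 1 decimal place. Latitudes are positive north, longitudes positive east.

Leg 1: φ1=0.6760184, φ2=0.4390446, Δφ=-0.2369738, Δλ=1.1241509 rad; a=sin²(Δφ/2)+cosφ1·cosφ2·sin²(Δλ/2)=0.2145225524; c=2·atan2(√a, √(1-a))=0.963127827; dist=6371·c=6136.087 ≈ 6136.1 km; running total=6136.1 km
Leg 1 bearing: y=sinΔλ·cosφ2=0.81636322, x=cosφ1·sinφ2-sinφ1·cosφ2·cosΔλ=0.08695742; θ=atan2(y, x)=83.9199° ≈ 83.9°
Leg 2: φ1=0.4390446, φ2=0.8535044, Δφ=0.4144598, Δλ=-0.9235933 rad; a=sin²(Δφ/2)+cosφ1·cosφ2·sin²(Δλ/2)=0.1604536696; c=2·atan2(√a, √(1-a))=0.824270468; dist=6371·c=5251.427 ≈ 5251.4 km; running total=11387.5 km
Leg 2 bearing: y=sinΔλ·cosφ2=-0.52441340, x=cosφ1·sinφ2-sinφ1·cosφ2·cosΔλ=0.51363776; θ=atan2(y, x)=-45.5947° <0 so +360° → 314.4053° ≈ 314.4°
Leg 3: φ1=0.8535044, φ2=0.2394016, Δφ=-0.6141028, Δλ=1.7132902 rad; a=sin²(Δφ/2)+cosφ1·cosφ2·sin²(Δλ/2)=0.4559984468; c=2·atan2(√a, √(1-a))=1.482679232; dist=6371·c=9446.149 ≈ 9446.1 km; running total=20833.6 km
Leg 3 bearing: y=sinΔλ·cosφ2=0.96163401, x=cosφ1·sinφ2-sinφ1·cosφ2·cosΔλ=0.25983743; θ=atan2(y, x)=74.8795° ≈ 74.9°

Leg 1: dist=6136.1 km, bearing=83.9°
Leg 2: dist=5251.4 km, bearing=314.4°
Leg 3: dist=9446.1 km, bearing=74.9°
Total: 20833.6 km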